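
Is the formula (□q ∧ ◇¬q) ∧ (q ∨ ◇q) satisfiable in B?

1. (□q ∧ ◇¬q) ∧ (q ∨ ◇q), u
2. □q ∧ ◇¬q, u
3. q ∨ ◇q, u
4. □q, u
5. ◇¬q, u
6. q, u
7. ◇q, u
8. ¬q, v
9. q, v
Accessibility: uRu, uRv, vRu, vRv
Branch closes: q and ¬q both at v.
Every branch closes; the branch above is one of them.

No, unsatisfiable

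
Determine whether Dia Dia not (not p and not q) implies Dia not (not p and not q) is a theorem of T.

Invalid (countermodel exists)

Tableau for the negation not (Dia Dia not (not p and not q) implies Dia not (not p and not q)):
1. not (Dia Dia not (not p and not q) implies Dia not (not p and not q)), w0
2. Dia Dia not (not p and not q), w0
3. not Dia not (not p and not q), w0
4. not p and not q, w0
5. not p, w0
6. not q, w0
7. Dia not (not p and not q), w1
8. not p and not q, w1
9. not p, w1
10. not q, w1
11. not (not p and not q), w2
12. q, w2
Accessibility: w0Rw0, w0Rw1, w1Rw1, w1Rw2, w2Rw2
The negation has an open branch (countermodel exists).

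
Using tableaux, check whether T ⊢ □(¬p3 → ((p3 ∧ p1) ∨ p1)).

Tableau for the negation ¬□(¬p3 → ((p3 ∧ p1) ∨ p1)):
1. ¬□(¬p3 → ((p3 ∧ p1) ∨ p1)), 0
2. ¬(¬p3 → ((p3 ∧ p1) ∨ p1)), 1
3. ¬p3, 1
4. ¬((p3 ∧ p1) ∨ p1), 1
5. ¬(p3 ∧ p1), 1
6. ¬p1, 1
Accessibility: 0R0, 0R1, 1R1
The negation has an open branch (countermodel exists).

Not valid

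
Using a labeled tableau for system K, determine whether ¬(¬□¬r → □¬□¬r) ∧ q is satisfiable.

Yes, satisfiable

1. ¬(¬□¬r → □¬□¬r) ∧ q, w0
2. ¬(¬□¬r → □¬□¬r), w0   [∧-rule on 1]
3. q, w0   [∧-rule on 1]
4. ¬□¬r, w0   [¬→-rule on 2]
5. ¬□¬□¬r, w0   [¬→-rule on 2]
6. r, w1   [¬□-rule on 4: fresh world w1, w0Rw1]
7. □¬r, w2   [¬□-rule on 5: fresh world w2, w0Rw2]
Accessibility: w0Rw1, w0Rw2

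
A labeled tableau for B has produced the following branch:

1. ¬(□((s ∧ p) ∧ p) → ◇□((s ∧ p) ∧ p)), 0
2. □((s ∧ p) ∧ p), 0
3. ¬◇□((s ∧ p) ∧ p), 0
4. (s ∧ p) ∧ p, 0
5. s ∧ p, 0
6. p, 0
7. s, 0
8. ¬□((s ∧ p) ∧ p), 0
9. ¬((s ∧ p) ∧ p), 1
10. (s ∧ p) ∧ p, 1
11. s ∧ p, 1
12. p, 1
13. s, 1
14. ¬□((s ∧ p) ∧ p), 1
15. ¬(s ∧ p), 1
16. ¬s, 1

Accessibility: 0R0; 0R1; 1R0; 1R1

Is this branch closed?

Closed

Both s and ¬s appear at 1.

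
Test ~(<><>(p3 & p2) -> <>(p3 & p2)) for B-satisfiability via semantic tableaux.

1. ~(<><>(p3 & p2) -> <>(p3 & p2)), u
2. <><>(p3 & p2), u
3. ~<>(p3 & p2), u
4. ~(p3 & p2), u
5. ~p2, u
6. <>(p3 & p2), v
7. ~(p3 & p2), v
8. ~p2, v
9. p3 & p2, w
10. p3, w
11. p2, w
Accessibility: uRu, uRv, vRu, vRv, vRw, wRv, wRw

Satisfiable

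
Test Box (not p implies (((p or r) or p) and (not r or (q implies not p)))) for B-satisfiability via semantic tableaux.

Satisfiable

1. Box (not p implies (((p or r) or p) and (not r or (q implies not p)))), 0
2. not p implies (((p or r) or p) and (not r or (q implies not p))), 0
3. ((p or r) or p) and (not r or (q implies not p)), 0
4. (p or r) or p, 0
5. not r or (q implies not p), 0
6. p, 0
7. q implies not p, 0
8. not q, 0
Accessibility: 0R0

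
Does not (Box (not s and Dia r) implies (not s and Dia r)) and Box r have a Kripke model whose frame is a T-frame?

No, unsatisfiable

1. not (Box (not s and Dia r) implies (not s and Dia r)) and Box r, u
2. not (Box (not s and Dia r) implies (not s and Dia r)), u
3. Box r, u
4. Box (not s and Dia r), u
5. not (not s and Dia r), u
6. r, u
7. not s and Dia r, u
8. not s, u
9. Dia r, u
10. not Dia r, u
11. not r, u
Accessibility: uRu
Branch closes: r and not r both at u.
(One branch shown.) All branches close.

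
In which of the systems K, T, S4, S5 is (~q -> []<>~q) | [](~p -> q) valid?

S5

S4-tableau for the negation ~((~q -> []<>~q) | [](~p -> q)):
1. ~((~q -> []<>~q) | [](~p -> q)), 0
2. ~(~q -> []<>~q), 0
3. ~[](~p -> q), 0
4. ~q, 0
5. ~[]<>~q, 0
6. ~(~p -> q), 1
7. ~p, 1
8. ~q, 1
9. ~<>~q, 2
10. q, 2
Accessibility: 0R0, 0R1, 0R2, 1R1, 2R2
Complete open branch: countermodel on an S4-frame, so not valid in S4, nor in K, T (the same frame is also a K-frame and a T-frame).
S5-tableau for the negation ~((~q -> []<>~q) | [](~p -> q)):
1. ~((~q -> []<>~q) | [](~p -> q)), 0
2. ~(~q -> []<>~q), 0
3. ~[](~p -> q), 0
4. ~q, 0
5. ~[]<>~q, 0
6. ~(~p -> q), 1
7. ~p, 1
8. ~q, 1
9. ~<>~q, 2
10. q, 0
Accessibility: 0R0, 0R1, 0R2, 1R0, 1R1, 1R2, 2R0, 2R1, 2R2
Branch closes: q and ~q both at 0.
Every branch closes (one shown): valid in S5.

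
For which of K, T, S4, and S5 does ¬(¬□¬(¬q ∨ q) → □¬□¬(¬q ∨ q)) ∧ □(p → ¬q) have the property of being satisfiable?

K-tableau for the formula:
1. ¬(¬□¬(¬q ∨ q) → □¬□¬(¬q ∨ q)) ∧ □(p → ¬q), u
2. ¬(¬□¬(¬q ∨ q) → □¬□¬(¬q ∨ q)), u
3. □(p → ¬q), u
4. ¬□¬(¬q ∨ q), u
5. ¬□¬□¬(¬q ∨ q), u
6. ¬q ∨ q, v
7. p → ¬q, v
8. q, v
9. ¬p, v
10. □¬(¬q ∨ q), w
11. p → ¬q, w
12. ¬q, w
Accessibility: uRv, uRw
Complete open branch: satisfiable in K.
T-tableau for the formula:
1. ¬(¬□¬(¬q ∨ q) → □¬□¬(¬q ∨ q)) ∧ □(p → ¬q), u
2. ¬(¬□¬(¬q ∨ q) → □¬□¬(¬q ∨ q)), u
3. □(p → ¬q), u
4. ¬□¬(¬q ∨ q), u
5. ¬□¬□¬(¬q ∨ q), u
6. p → ¬q, u
7. ¬q, u
8. ¬q ∨ q, v
9. p → ¬q, v
10. q, v
11. ¬p, v
12. □¬(¬q ∨ q), w
13. p → ¬q, w
14. ¬(¬q ∨ q), w
15. q, w
16. ¬q, w
Accessibility: uRu, uRv, uRw, vRv, wRw
Branch closes: q and ¬q both at w.
Every branch closes (one shown): unsatisfiable in T, hence also in S4, S5 (every S4/S5-frame is a T-frame).

K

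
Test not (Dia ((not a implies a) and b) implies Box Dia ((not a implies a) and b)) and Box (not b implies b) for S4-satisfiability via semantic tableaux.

1. not (Dia ((not a implies a) and b) implies Box Dia ((not a implies a) and b)) and Box (not b implies b), u
2. not (Dia ((not a implies a) and b) implies Box Dia ((not a implies a) and b)), u   [and-rule on 1]
3. Box (not b implies b), u   [and-rule on 1]
4. Dia ((not a implies a) and b), u   [neg-implies-rule on 2]
5. not Box Dia ((not a implies a) and b), u   [neg-implies-rule on 2]
6. not b implies b, u   [Box-rule on 3 via uRu]
7. b, u   [implies-rule on 6 (branches; this branch)]
8. (not a implies a) and b, v   [Dia-rule on 4: fresh world v, uRv]
9. not a implies a, v   [and-rule on 8]
10. b, v   [and-rule on 8]
11. not b implies b, v   [Box-rule on 3 via uRv]
12. a, v   [implies-rule on 9 (branches; this branch)]
13. not Dia ((not a implies a) and b), w   [neg-Box-rule on 5: fresh world w, uRw]
14. not b implies b, w   [Box-rule on 3 via uRw]
15. not ((not a implies a) and b), w   [neg-Dia-rule on 13 via wRw]
16. b, w   [implies-rule on 14 (branches; this branch)]
17. not (not a implies a), w   [neg-and-rule on 15 (branches; this branch)]
18. not a, w   [neg-implies-rule on 17]
Accessibility: uRu, uRv, uRw, vRv, wRw

Yes, satisfiable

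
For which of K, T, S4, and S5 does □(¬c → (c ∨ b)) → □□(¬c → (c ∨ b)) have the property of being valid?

T-tableau for the negation ¬(□(¬c → (c ∨ b)) → □□(¬c → (c ∨ b))):
1. ¬(□(¬c → (c ∨ b)) → □□(¬c → (c ∨ b))), 0
2. □(¬c → (c ∨ b)), 0
3. ¬□□(¬c → (c ∨ b)), 0
4. ¬c → (c ∨ b), 0
5. c ∨ b, 0
6. b, 0
7. ¬□(¬c → (c ∨ b)), 1
8. ¬c → (c ∨ b), 1
9. c ∨ b, 1
10. b, 1
11. ¬(¬c → (c ∨ b)), 2
12. ¬c, 2
13. ¬(c ∨ b), 2
14. ¬b, 2
Accessibility: 0R0, 0R1, 1R1, 1R2, 2R2
Complete open branch: countermodel on a T-frame, so not valid in T, nor in K (the same frame is also a K-frame).
S4-tableau for the negation ¬(□(¬c → (c ∨ b)) → □□(¬c → (c ∨ b))):
1. ¬(□(¬c → (c ∨ b)) → □□(¬c → (c ∨ b))), 0
2. □(¬c → (c ∨ b)), 0
3. ¬□□(¬c → (c ∨ b)), 0
4. ¬c → (c ∨ b), 0
5. c ∨ b, 0
6. b, 0
7. ¬□(¬c → (c ∨ b)), 1
8. ¬c → (c ∨ b), 1
9. c ∨ b, 1
10. b, 1
11. ¬(¬c → (c ∨ b)), 2
12. ¬c, 2
13. ¬(c ∨ b), 2
14. ¬b, 2
15. ¬c → (c ∨ b), 2
16. c ∨ b, 2
17. b, 2
Accessibility: 0R0, 0R1, 0R2, 1R1, 1R2, 2R2
Branch closes: b and ¬b both at 2.
Every branch closes (one shown): valid in S4, hence also in S5 (every theorem of S4 is a theorem of S5).

S4, S5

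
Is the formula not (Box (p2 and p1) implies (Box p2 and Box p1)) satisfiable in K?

No, unsatisfiable

1. not (Box (p2 and p1) implies (Box p2 and Box p1)), u
2. Box (p2 and p1), u
3. not (Box p2 and Box p1), u
4. not Box p1, u
5. not p1, v
6. p2 and p1, v
7. p2, v
8. p1, v
Accessibility: uRv
Branch closes: p1 and not p1 both at v.
All branches of the tableau close; one closing branch shown above.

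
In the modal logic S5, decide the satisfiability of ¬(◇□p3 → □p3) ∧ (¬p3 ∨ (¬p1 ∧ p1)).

1. ¬(◇□p3 → □p3) ∧ (¬p3 ∨ (¬p1 ∧ p1)), w0
2. ¬(◇□p3 → □p3), w0
3. ¬p3 ∨ (¬p1 ∧ p1), w0
4. ◇□p3, w0
5. ¬□p3, w0
6. ¬p3, w0
7. □p3, w1
8. p3, w0
Accessibility: w0Rw0, w0Rw1, w1Rw0, w1Rw1
Branch closes: p3 and ¬p3 both at w0.
(One branch shown.) All branches close.

Unsatisfiable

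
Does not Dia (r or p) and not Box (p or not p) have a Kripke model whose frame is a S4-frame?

Unsatisfiable

1. not Dia (r or p) and not Box (p or not p), u
2. not Dia (r or p), u   [and-rule on 1]
3. not Box (p or not p), u   [and-rule on 1]
4. not (r or p), u   [neg-Dia-rule on 2 via uRu]
5. not r, u   [neg-or-rule on 4]
6. not p, u   [neg-or-rule on 4]
7. not (p or not p), v   [neg-Box-rule on 3: fresh world v, uRv]
8. not p, v   [neg-or-rule on 7]
9. p, v   [neg-or-rule on 7]
Accessibility: uRu, uRv, vRv
Branch closes: p and not p both at v.
(One branch shown.) All branches close.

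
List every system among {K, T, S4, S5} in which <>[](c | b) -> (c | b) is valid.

S5

S5-tableau for the negation ~(<>[](c | b) -> (c | b)):
1. ~(<>[](c | b) -> (c | b)), u
2. <>[](c | b), u
3. ~(c | b), u
4. ~c, u
5. ~b, u
6. [](c | b), v
7. c | b, u
8. c | b, v
9. b, u
Accessibility: uRu, uRv, vRu, vRv
Branch closes: b and ~b both at u.
Every branch closes (one shown): valid in S5.
S4-tableau for the negation ~(<>[](c | b) -> (c | b)):
1. ~(<>[](c | b) -> (c | b)), u
2. <>[](c | b), u
3. ~(c | b), u
4. ~c, u
5. ~b, u
6. [](c | b), v
7. c | b, v
8. b, v
Accessibility: uRu, uRv, vRv
Complete open branch: countermodel on an S4-frame, so not valid in S4, nor in K, T (the same frame is also a K-frame and a T-frame).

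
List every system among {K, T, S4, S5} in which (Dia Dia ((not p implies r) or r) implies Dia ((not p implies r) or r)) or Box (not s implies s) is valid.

T-tableau for the negation not ((Dia Dia ((not p implies r) or r) implies Dia ((not p implies r) or r)) or Box (not s implies s)):
1. not ((Dia Dia ((not p implies r) or r) implies Dia ((not p implies r) or r)) or Box (not s implies s)), 0
2. not (Dia Dia ((not p implies r) or r) implies Dia ((not p implies r) or r)), 0
3. not Box (not s implies s), 0
4. Dia Dia ((not p implies r) or r), 0
5. not Dia ((not p implies r) or r), 0
6. not ((not p implies r) or r), 0
7. not (not p implies r), 0
8. not r, 0
9. not p, 0
10. not (not s implies s), 1
11. not s, 1
12. not ((not p implies r) or r), 1
13. not (not p implies r), 1
14. not r, 1
15. not p, 1
16. Dia ((not p implies r) or r), 2
17. not ((not p implies r) or r), 2
18. not (not p implies r), 2
19. not r, 2
20. not p, 2
21. (not p implies r) or r, 3
22. r, 3
Accessibility: 0R0, 0R1, 0R2, 1R1, 2R2, 2R3, 3R3
Complete open branch: countermodel on a T-frame, so not valid in T, nor in K (the same frame is also a K-frame).
S4-tableau for the negation not ((Dia Dia ((not p implies r) or r) implies Dia ((not p implies r) or r)) or Box (not s implies s)):
1. not ((Dia Dia ((not p implies r) or r) implies Dia ((not p implies r) or r)) or Box (not s implies s)), 0
2. not (Dia Dia ((not p implies r) or r) implies Dia ((not p implies r) or r)), 0
3. not Box (not s implies s), 0
4. Dia Dia ((not p implies r) or r), 0
5. not Dia ((not p implies r) or r), 0
6. not ((not p implies r) or r), 0
7. not (not p implies r), 0
8. not r, 0
9. not p, 0
10. not (not s implies s), 1
11. not s, 1
12. not ((not p implies r) or r), 1
13. not (not p implies r), 1
14. not r, 1
15. not p, 1
16. Dia ((not p implies r) or r), 2
17. not ((not p implies r) or r), 2
18. not (not p implies r), 2
19. not r, 2
20. not p, 2
21. (not p implies r) or r, 3
22. not ((not p implies r) or r), 3
23. not (not p implies r), 3
24. not r, 3
25. not p, 3
26. not p implies r, 3
27. r, 3
Accessibility: 0R0, 0R1, 0R2, 0R3, 1R1, 2R2, 2R3, 3R3
Branch closes: r and not r both at 3.
Every branch closes (one shown): valid in S4, hence also in S5 (every theorem of S4 is a theorem of S5).

S4, S5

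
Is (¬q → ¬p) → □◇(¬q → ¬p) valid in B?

Tableau for the negation ¬((¬q → ¬p) → □◇(¬q → ¬p)):
1. ¬((¬q → ¬p) → □◇(¬q → ¬p)), u
2. ¬q → ¬p, u
3. ¬□◇(¬q → ¬p), u
4. ¬p, u
5. ¬◇(¬q → ¬p), v
6. ¬(¬q → ¬p), u
7. ¬q, u
8. p, u
Accessibility: uRu, uRv, vRu, vRv
Branch closes: p and ¬p both at u.
Every branch of the negation's tableau closes; the branch above is one of them.

Valid in B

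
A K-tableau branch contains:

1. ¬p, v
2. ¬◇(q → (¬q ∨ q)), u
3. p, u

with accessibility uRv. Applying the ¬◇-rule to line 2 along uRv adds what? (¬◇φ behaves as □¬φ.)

¬◇φ behaves as □¬φ: propagate the negated body to each accessible world.

¬(q → (¬q ∨ q)), v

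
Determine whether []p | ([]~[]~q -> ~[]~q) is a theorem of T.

Valid in T

Tableau for the negation ~([]p | ([]~[]~q -> ~[]~q)):
1. ~([]p | ([]~[]~q -> ~[]~q)), u
2. ~[]p, u
3. ~([]~[]~q -> ~[]~q), u
4. []~[]~q, u
5. []~q, u
6. ~[]~q, u
7. ~q, u
8. ~p, v
9. ~[]~q, v
10. ~q, v
11. q, w
12. ~[]~q, w
13. ~q, w
Accessibility: uRu, uRv, uRw, vRv, wRw
Branch closes: q and ~q both at w.
Every branch of the negation's tableau closes; the branch above is one of them.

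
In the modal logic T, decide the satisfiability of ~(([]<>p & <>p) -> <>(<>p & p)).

Unsatisfiable

1. ~(([]<>p & <>p) -> <>(<>p & p)), 0
2. []<>p & <>p, 0   [~->-rule on 1]
3. ~<>(<>p & p), 0   [~->-rule on 1]
4. []<>p, 0   [&-rule on 2]
5. <>p, 0   [&-rule on 2]
6. ~(<>p & p), 0   [~<>-rule on 3 via 0R0]
7. ~p, 0   [~&-rule on 6 (branches; this branch)]
8. p, 1   [<>-rule on 5: fresh world 1, 0R1]
9. ~(<>p & p), 1   [~<>-rule on 3 via 0R1]
10. <>p, 1   [[]-rule on 4 via 0R1]
11. ~<>p, 1   [~&-rule on 9 (branches; this branch)]
12. ~p, 1   [~<>-rule on 11 via 1R1]
Accessibility: 0R0, 0R1, 1R1
Branch closes: p and ~p both at 1.
Every branch closes; the branch above is one of them.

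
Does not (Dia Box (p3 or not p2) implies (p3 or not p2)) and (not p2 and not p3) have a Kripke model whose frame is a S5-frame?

1. not (Dia Box (p3 or not p2) implies (p3 or not p2)) and (not p2 and not p3), w0
2. not (Dia Box (p3 or not p2) implies (p3 or not p2)), w0
3. not p2 and not p3, w0
4. Dia Box (p3 or not p2), w0
5. not (p3 or not p2), w0
6. not p2, w0
7. not p3, w0
8. p2, w0
Accessibility: w0Rw0
Branch closes: p2 and not p2 both at w0.
All branches of the tableau close; one closing branch shown above.

No, unsatisfiable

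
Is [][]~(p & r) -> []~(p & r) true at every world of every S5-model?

Valid in S5

Tableau for the negation ~([][]~(p & r) -> []~(p & r)):
1. ~([][]~(p & r) -> []~(p & r)), u
2. [][]~(p & r), u   [~->-rule on 1]
3. ~[]~(p & r), u   [~->-rule on 1]
4. []~(p & r), u   [[]-rule on 2 via uRu]
5. ~(p & r), u   [[]-rule on 4 via uRu]
6. ~r, u   [~&-rule on 5 (branches; this branch)]
7. p & r, v   [~[]-rule on 3: fresh world v, uRv]
8. p, v   [&-rule on 7]
9. r, v   [&-rule on 7]
10. []~(p & r), v   [[]-rule on 2 via uRv]
11. ~(p & r), v   [[]-rule on 4 via uRv]
12. ~r, v   [~&-rule on 11 (branches; this branch)]
Accessibility: uRu, uRv, vRu, vRv
Branch closes: r and ~r both at v.
Every branch of the negation's tableau closes; the branch above is one of them.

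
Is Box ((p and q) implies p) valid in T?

Valid in T

Tableau for the negation not Box ((p and q) implies p):
1. not Box ((p and q) implies p), 0
2. not ((p and q) implies p), 1   [neg-Box-rule on 1: fresh world 1, 0R1]
3. p and q, 1   [neg-implies-rule on 2]
4. not p, 1   [neg-implies-rule on 2]
5. p, 1   [and-rule on 3]
6. q, 1   [and-rule on 3]
Accessibility: 0R0, 0R1, 1R1
Branch closes: p and not p both at 1.
All branches of the negation close; one closing branch shown above.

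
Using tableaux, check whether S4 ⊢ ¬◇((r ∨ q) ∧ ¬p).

Tableau for the negation ◇((r ∨ q) ∧ ¬p):
1. ◇((r ∨ q) ∧ ¬p), u
2. (r ∨ q) ∧ ¬p, v
3. r ∨ q, v
4. ¬p, v
5. q, v
Accessibility: uRu, uRv, vRv
The negation has an open branch (countermodel exists).

Not valid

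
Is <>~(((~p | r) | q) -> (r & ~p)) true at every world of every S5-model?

Invalid (countermodel exists)

Tableau for the negation ~<>~(((~p | r) | q) -> (r & ~p)):
1. ~<>~(((~p | r) | q) -> (r & ~p)), 0
2. ((~p | r) | q) -> (r & ~p), 0
3. r & ~p, 0
4. r, 0
5. ~p, 0
Accessibility: 0R0
The negation has an open branch (countermodel exists).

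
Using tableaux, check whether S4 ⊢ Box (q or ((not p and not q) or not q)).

Yes, valid

Tableau for the negation not Box (q or ((not p and not q) or not q)):
1. not Box (q or ((not p and not q) or not q)), u
2. not (q or ((not p and not q) or not q)), v   [neg-Box-rule on 1: fresh world v, uRv]
3. not q, v   [neg-or-rule on 2]
4. not ((not p and not q) or not q), v   [neg-or-rule on 2]
5. not (not p and not q), v   [neg-or-rule on 4]
6. q, v   [neg-or-rule on 4]
Accessibility: uRu, uRv, vRv
Branch closes: q and not q both at v.
Every branch of the negation's tableau closes; the branch above is one of them.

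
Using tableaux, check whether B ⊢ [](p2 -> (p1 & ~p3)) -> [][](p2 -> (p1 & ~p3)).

Tableau for the negation ~([](p2 -> (p1 & ~p3)) -> [][](p2 -> (p1 & ~p3))):
1. ~([](p2 -> (p1 & ~p3)) -> [][](p2 -> (p1 & ~p3))), u
2. [](p2 -> (p1 & ~p3)), u
3. ~[][](p2 -> (p1 & ~p3)), u
4. p2 -> (p1 & ~p3), u
5. p1 & ~p3, u
6. p1, u
7. ~p3, u
8. ~[](p2 -> (p1 & ~p3)), v
9. p2 -> (p1 & ~p3), v
10. p1 & ~p3, v
11. p1, v
12. ~p3, v
13. ~(p2 -> (p1 & ~p3)), w
14. p2, w
15. ~(p1 & ~p3), w
16. p3, w
Accessibility: uRu, uRv, vRu, vRv, vRw, wRv, wRw
The negation has an open branch (countermodel exists).

Not valid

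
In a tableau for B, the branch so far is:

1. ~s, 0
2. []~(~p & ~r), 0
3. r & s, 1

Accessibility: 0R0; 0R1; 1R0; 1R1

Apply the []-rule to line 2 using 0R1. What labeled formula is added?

~(~p & ~r), 1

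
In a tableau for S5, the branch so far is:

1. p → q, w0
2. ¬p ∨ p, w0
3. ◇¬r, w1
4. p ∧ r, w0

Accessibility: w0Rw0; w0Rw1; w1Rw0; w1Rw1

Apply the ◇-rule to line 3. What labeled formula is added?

a fresh world w2 with w1Rw2, and ¬r at w2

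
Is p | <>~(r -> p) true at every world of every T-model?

No, not valid

Tableau for the negation ~(p | <>~(r -> p)):
1. ~(p | <>~(r -> p)), 0
2. ~p, 0
3. ~<>~(r -> p), 0
4. r -> p, 0
5. ~r, 0
Accessibility: 0R0
The negation has an open branch (countermodel exists).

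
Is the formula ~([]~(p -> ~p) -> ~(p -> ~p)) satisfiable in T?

1. ~([]~(p -> ~p) -> ~(p -> ~p)), 0
2. []~(p -> ~p), 0
3. p -> ~p, 0
4. ~(p -> ~p), 0
5. p, 0
6. ~p, 0
Accessibility: 0R0
Branch closes: p and ~p both at 0.
(One branch shown.) All branches close.

Unsatisfiable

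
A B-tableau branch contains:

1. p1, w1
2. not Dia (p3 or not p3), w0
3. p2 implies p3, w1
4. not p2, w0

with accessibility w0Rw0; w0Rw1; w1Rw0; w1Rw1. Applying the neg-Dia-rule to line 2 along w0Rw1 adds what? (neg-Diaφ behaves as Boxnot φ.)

not (p3 or not p3), w1

neg-Diaφ behaves as Boxnot φ: propagate the negated body to each accessible world.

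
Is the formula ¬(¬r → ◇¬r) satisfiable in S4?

1. ¬(¬r → ◇¬r), u
2. ¬r, u
3. ¬◇¬r, u
4. r, u
Accessibility: uRu
Branch closes: r and ¬r both at u.
(One branch shown.) All branches close.

Unsatisfiable (every branch closes)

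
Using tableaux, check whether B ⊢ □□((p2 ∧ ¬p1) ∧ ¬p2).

Tableau for the negation ¬□□((p2 ∧ ¬p1) ∧ ¬p2):
1. ¬□□((p2 ∧ ¬p1) ∧ ¬p2), u
2. ¬□((p2 ∧ ¬p1) ∧ ¬p2), v   [¬□-rule on 1: fresh world v, uRv]
3. ¬((p2 ∧ ¬p1) ∧ ¬p2), w   [¬□-rule on 2: fresh world w, vRw]
4. p2, w   [¬∧-rule on 3 (branches; this branch)]
Accessibility: uRu, uRv, vRu, vRv, vRw, wRv, wRw
The negation has an open branch (countermodel exists).

No, not valid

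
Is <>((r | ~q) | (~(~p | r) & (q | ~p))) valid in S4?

Tableau for the negation ~<>((r | ~q) | (~(~p | r) & (q | ~p))):
1. ~<>((r | ~q) | (~(~p | r) & (q | ~p))), u
2. ~((r | ~q) | (~(~p | r) & (q | ~p))), u
3. ~(r | ~q), u
4. ~(~(~p | r) & (q | ~p)), u
5. ~r, u
6. q, u
7. ~p | r, u
8. ~p, u
Accessibility: uRu
The negation has an open branch (countermodel exists).

No, not valid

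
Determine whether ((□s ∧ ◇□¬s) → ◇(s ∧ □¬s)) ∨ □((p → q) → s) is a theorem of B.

Tableau for the negation ¬(((□s ∧ ◇□¬s) → ◇(s ∧ □¬s)) ∨ □((p → q) → s)):
1. ¬(((□s ∧ ◇□¬s) → ◇(s ∧ □¬s)) ∨ □((p → q) → s)), 0
2. ¬((□s ∧ ◇□¬s) → ◇(s ∧ □¬s)), 0
3. ¬□((p → q) → s), 0
4. □s ∧ ◇□¬s, 0
5. ¬◇(s ∧ □¬s), 0
6. □s, 0
7. ◇□¬s, 0
8. ¬(s ∧ □¬s), 0
9. s, 0
10. ¬□¬s, 0
11. ¬((p → q) → s), 1
12. p → q, 1
13. ¬s, 1
14. ¬(s ∧ □¬s), 1
15. s, 1
Accessibility: 0R0, 0R1, 1R0, 1R1
Branch closes: s and ¬s both at 1.
All branches of the negation close; one closing branch shown above.

Valid in B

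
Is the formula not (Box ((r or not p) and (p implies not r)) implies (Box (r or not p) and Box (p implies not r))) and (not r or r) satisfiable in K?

No, unsatisfiable

1. not (Box ((r or not p) and (p implies not r)) implies (Box (r or not p) and Box (p implies not r))) and (not r or r), u
2. not (Box ((r or not p) and (p implies not r)) implies (Box (r or not p) and Box (p implies not r))), u
3. not r or r, u
4. Box ((r or not p) and (p implies not r)), u
5. not (Box (r or not p) and Box (p implies not r)), u
6. r, u
7. not Box (p implies not r), u
8. not (p implies not r), v
9. p, v
10. r, v
11. (r or not p) and (p implies not r), v
12. r or not p, v
13. p implies not r, v
14. not r, v
Accessibility: uRv
Branch closes: r and not r both at v.
Every branch closes; the branch above is one of them.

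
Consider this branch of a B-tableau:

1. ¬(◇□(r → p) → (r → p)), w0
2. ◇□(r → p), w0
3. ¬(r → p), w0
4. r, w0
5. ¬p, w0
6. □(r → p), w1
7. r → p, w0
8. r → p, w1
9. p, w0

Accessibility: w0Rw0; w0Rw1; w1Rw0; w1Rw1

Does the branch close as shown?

Both p and ¬p appear at w0.

Closed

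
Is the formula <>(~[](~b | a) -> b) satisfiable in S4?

1. <>(~[](~b | a) -> b), 0
2. ~[](~b | a) -> b, 1
3. b, 1
Accessibility: 0R0, 0R1, 1R1

Yes, satisfiable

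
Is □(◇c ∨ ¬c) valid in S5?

Tableau for the negation ¬□(◇c ∨ ¬c):
1. ¬□(◇c ∨ ¬c), 0
2. ¬(◇c ∨ ¬c), 1
3. ¬◇c, 1
4. c, 1
5. ¬c, 0
6. ¬c, 1
Accessibility: 0R0, 0R1, 1R0, 1R1
Branch closes: c and ¬c both at 1.
All branches of the negation close; one closing branch shown above.

Valid in S5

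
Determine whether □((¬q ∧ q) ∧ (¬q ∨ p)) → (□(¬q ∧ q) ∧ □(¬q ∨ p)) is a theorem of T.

Valid in T

Tableau for the negation ¬(□((¬q ∧ q) ∧ (¬q ∨ p)) → (□(¬q ∧ q) ∧ □(¬q ∨ p))):
1. ¬(□((¬q ∧ q) ∧ (¬q ∨ p)) → (□(¬q ∧ q) ∧ □(¬q ∨ p))), w0
2. □((¬q ∧ q) ∧ (¬q ∨ p)), w0
3. ¬(□(¬q ∧ q) ∧ □(¬q ∨ p)), w0
4. (¬q ∧ q) ∧ (¬q ∨ p), w0
5. ¬q ∧ q, w0
6. ¬q ∨ p, w0
7. ¬q, w0
8. q, w0
Accessibility: w0Rw0
Branch closes: q and ¬q both at w0.
Every branch of the negation's tableau closes; the branch above is one of them.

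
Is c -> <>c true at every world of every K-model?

Tableau for the negation ~(c -> <>c):
1. ~(c -> <>c), u
2. c, u
3. ~<>c, u
The negation has an open branch (countermodel exists).

No, not valid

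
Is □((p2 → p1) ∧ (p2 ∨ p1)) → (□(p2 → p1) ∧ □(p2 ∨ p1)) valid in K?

Valid

Tableau for the negation ¬(□((p2 → p1) ∧ (p2 ∨ p1)) → (□(p2 → p1) ∧ □(p2 ∨ p1))):
1. ¬(□((p2 → p1) ∧ (p2 ∨ p1)) → (□(p2 → p1) ∧ □(p2 ∨ p1))), 0
2. □((p2 → p1) ∧ (p2 ∨ p1)), 0
3. ¬(□(p2 → p1) ∧ □(p2 ∨ p1)), 0
4. ¬□(p2 ∨ p1), 0
5. ¬(p2 ∨ p1), 1
6. ¬p2, 1
7. ¬p1, 1
8. (p2 → p1) ∧ (p2 ∨ p1), 1
9. p2 → p1, 1
10. p2 ∨ p1, 1
11. p1, 1
Accessibility: 0R1
Branch closes: p1 and ¬p1 both at 1.
All branches of the negation close; one closing branch shown above.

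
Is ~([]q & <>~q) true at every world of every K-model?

Valid

Tableau for the negation []q & <>~q:
1. []q & <>~q, 0
2. []q, 0
3. <>~q, 0
4. ~q, 1
5. q, 1
Accessibility: 0R1
Branch closes: q and ~q both at 1.
Every branch of the negation's tableau closes; the branch above is one of them.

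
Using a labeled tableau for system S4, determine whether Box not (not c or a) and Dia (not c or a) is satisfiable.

Unsatisfiable

1. Box not (not c or a) and Dia (not c or a), u
2. Box not (not c or a), u   [and-rule on 1]
3. Dia (not c or a), u   [and-rule on 1]
4. not (not c or a), u   [Box-rule on 2 via uRu]
5. c, u   [neg-or-rule on 4]
6. not a, u   [neg-or-rule on 4]
7. not c or a, v   [Dia-rule on 3: fresh world v, uRv]
8. not (not c or a), v   [Box-rule on 2 via uRv]
9. c, v   [neg-or-rule on 8]
10. not a, v   [neg-or-rule on 8]
11. a, v   [or-rule on 7 (branches; this branch)]
Accessibility: uRu, uRv, vRv
Branch closes: a and not a both at v.
Every branch closes; the branch above is one of them.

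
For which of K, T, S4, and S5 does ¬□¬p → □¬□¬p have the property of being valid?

S5

S4-tableau for the negation ¬(¬□¬p → □¬□¬p):
1. ¬(¬□¬p → □¬□¬p), u
2. ¬□¬p, u
3. ¬□¬□¬p, u
4. p, v
5. □¬p, w
6. ¬p, w
Accessibility: uRu, uRv, uRw, vRv, wRw
Complete open branch: countermodel on an S4-frame, so not valid in S4, nor in K, T (the same frame is also a K-frame and a T-frame).
S5-tableau for the negation ¬(¬□¬p → □¬□¬p):
1. ¬(¬□¬p → □¬□¬p), u
2. ¬□¬p, u
3. ¬□¬□¬p, u
4. p, v
5. □¬p, w
6. ¬p, u
7. ¬p, v
Accessibility: uRu, uRv, uRw, vRu, vRv, vRw, wRu, wRv, wRw
Branch closes: p and ¬p both at v.
Every branch closes (one shown): valid in S5.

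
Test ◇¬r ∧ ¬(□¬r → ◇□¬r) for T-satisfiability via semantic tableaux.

No, unsatisfiable

1. ◇¬r ∧ ¬(□¬r → ◇□¬r), 0
2. ◇¬r, 0   [∧-rule on 1]
3. ¬(□¬r → ◇□¬r), 0   [∧-rule on 1]
4. □¬r, 0   [¬→-rule on 3]
5. ¬◇□¬r, 0   [¬→-rule on 3]
6. ¬r, 0   [□-rule on 4 via 0R0]
7. ¬□¬r, 0   [¬◇-rule on 5 via 0R0]
8. ¬r, 1   [◇-rule on 2: fresh world 1, 0R1]
9. ¬□¬r, 1   [¬◇-rule on 5 via 0R1]
10. r, 2   [¬□-rule on 7: fresh world 2, 0R2]
11. ¬r, 2   [□-rule on 4 via 0R2]
Accessibility: 0R0, 0R1, 0R2, 1R1, 2R2
Branch closes: r and ¬r both at 2.
Every branch closes; the branch above is one of them.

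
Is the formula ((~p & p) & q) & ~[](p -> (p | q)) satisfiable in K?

1. ((~p & p) & q) & ~[](p -> (p | q)), u
2. (~p & p) & q, u
3. ~[](p -> (p | q)), u
4. ~p & p, u
5. q, u
6. ~p, u
7. p, u
Branch closes: p and ~p both at u.
(One branch shown.) All branches close.

Unsatisfiable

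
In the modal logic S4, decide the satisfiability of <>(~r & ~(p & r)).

Satisfiable (open branch found)

1. <>(~r & ~(p & r)), w0
2. ~r & ~(p & r), w1
3. ~r, w1
4. ~(p & r), w1
Accessibility: w0Rw0, w0Rw1, w1Rw1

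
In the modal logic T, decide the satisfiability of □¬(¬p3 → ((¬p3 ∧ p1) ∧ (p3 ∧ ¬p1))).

1. □¬(¬p3 → ((¬p3 ∧ p1) ∧ (p3 ∧ ¬p1))), w0
2. ¬(¬p3 → ((¬p3 ∧ p1) ∧ (p3 ∧ ¬p1))), w0   [□-rule on 1 via w0Rw0]
3. ¬p3, w0   [¬→-rule on 2]
4. ¬((¬p3 ∧ p1) ∧ (p3 ∧ ¬p1)), w0   [¬→-rule on 2]
5. ¬(p3 ∧ ¬p1), w0   [¬∧-rule on 4 (branches; this branch)]
6. p1, w0   [¬∧-rule on 5 (branches; this branch)]
Accessibility: w0Rw0

Yes, satisfiable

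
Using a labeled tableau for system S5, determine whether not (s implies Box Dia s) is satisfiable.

1. not (s implies Box Dia s), 0
2. s, 0
3. not Box Dia s, 0
4. not Dia s, 1
5. not s, 0
Accessibility: 0R0, 0R1, 1R0, 1R1
Branch closes: s and not s both at 0.
Every branch closes; the branch above is one of them.

No, unsatisfiable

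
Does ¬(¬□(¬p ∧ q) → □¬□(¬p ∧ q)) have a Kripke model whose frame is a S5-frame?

1. ¬(¬□(¬p ∧ q) → □¬□(¬p ∧ q)), u
2. ¬□(¬p ∧ q), u   [¬→-rule on 1]
3. ¬□¬□(¬p ∧ q), u   [¬→-rule on 1]
4. ¬(¬p ∧ q), v   [¬□-rule on 2: fresh world v, uRv]
5. ¬q, v   [¬∧-rule on 4 (branches; this branch)]
6. □(¬p ∧ q), w   [¬□-rule on 3: fresh world w, uRw]
7. ¬p ∧ q, u   [□-rule on 6 via wRu]
8. ¬p, u   [∧-rule on 7]
9. q, u   [∧-rule on 7]
10. ¬p ∧ q, v   [□-rule on 6 via wRv]
11. ¬p, v   [∧-rule on 10]
12. q, v   [∧-rule on 10]
Accessibility: uRu, uRv, uRw, vRu, vRv, vRw, wRu, wRv, wRw
Branch closes: q and ¬q both at v.
Every branch closes; the branch above is one of them.

Unsatisfiable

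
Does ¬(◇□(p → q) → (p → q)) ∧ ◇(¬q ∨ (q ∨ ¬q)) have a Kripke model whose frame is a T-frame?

1. ¬(◇□(p → q) → (p → q)) ∧ ◇(¬q ∨ (q ∨ ¬q)), w0
2. ¬(◇□(p → q) → (p → q)), w0   [∧-rule on 1]
3. ◇(¬q ∨ (q ∨ ¬q)), w0   [∧-rule on 1]
4. ◇□(p → q), w0   [¬→-rule on 2]
5. ¬(p → q), w0   [¬→-rule on 2]
6. p, w0   [¬→-rule on 5]
7. ¬q, w0   [¬→-rule on 5]
8. ¬q ∨ (q ∨ ¬q), w1   [◇-rule on 3: fresh world w1, w0Rw1]
9. q ∨ ¬q, w1   [∨-rule on 8 (branches; this branch)]
10. ¬q, w1   [∨-rule on 9 (branches; this branch)]
11. □(p → q), w2   [◇-rule on 4: fresh world w2, w0Rw2]
12. p → q, w2   [□-rule on 11 via w2Rw2]
13. q, w2   [→-rule on 12 (branches; this branch)]
Accessibility: w0Rw0, w0Rw1, w0Rw2, w1Rw1, w2Rw2

Satisfiable (open branch found)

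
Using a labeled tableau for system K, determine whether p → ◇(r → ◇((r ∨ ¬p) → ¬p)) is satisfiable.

1. p → ◇(r → ◇((r ∨ ¬p) → ¬p)), w0
2. ◇(r → ◇((r ∨ ¬p) → ¬p)), w0
3. r → ◇((r ∨ ¬p) → ¬p), w1
4. ◇((r ∨ ¬p) → ¬p), w1
5. (r ∨ ¬p) → ¬p, w2
6. ¬p, w2
Accessibility: w0Rw1, w1Rw2

Yes, satisfiable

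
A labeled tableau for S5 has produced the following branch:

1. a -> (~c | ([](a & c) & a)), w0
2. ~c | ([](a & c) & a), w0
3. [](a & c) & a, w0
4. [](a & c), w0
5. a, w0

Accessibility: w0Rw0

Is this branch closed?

Open

There is no literal clash: for every atom and world, at most one sign appears.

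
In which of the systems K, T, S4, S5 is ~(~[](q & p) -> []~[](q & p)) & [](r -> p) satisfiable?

S4-tableau for the formula:
1. ~(~[](q & p) -> []~[](q & p)) & [](r -> p), 0
2. ~(~[](q & p) -> []~[](q & p)), 0
3. [](r -> p), 0
4. ~[](q & p), 0
5. ~[]~[](q & p), 0
6. r -> p, 0
7. p, 0
8. ~(q & p), 1
9. r -> p, 1
10. ~p, 1
11. ~r, 1
12. [](q & p), 2
13. r -> p, 2
14. q & p, 2
15. q, 2
16. p, 2
Accessibility: 0R0, 0R1, 0R2, 1R1, 2R2
Complete open branch: satisfiable in S4, hence also in K, T (this S4-model is also a K-model and a T-model).
S5-tableau for the formula:
1. ~(~[](q & p) -> []~[](q & p)) & [](r -> p), 0
2. ~(~[](q & p) -> []~[](q & p)), 0
3. [](r -> p), 0
4. ~[](q & p), 0
5. ~[]~[](q & p), 0
6. r -> p, 0
7. p, 0
8. ~(q & p), 1
9. r -> p, 1
10. ~p, 1
11. ~r, 1
12. [](q & p), 2
13. r -> p, 2
14. q & p, 0
15. q, 0
16. q & p, 1
17. q, 1
18. p, 1
Accessibility: 0R0, 0R1, 0R2, 1R0, 1R1, 1R2, 2R0, 2R1, 2R2
Branch closes: p and ~p both at 1.
Every branch closes (one shown): unsatisfiable in S5.

K, T, S4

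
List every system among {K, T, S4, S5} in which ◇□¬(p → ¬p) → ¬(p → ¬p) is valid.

S5

S4-tableau for the negation ¬(◇□¬(p → ¬p) → ¬(p → ¬p)):
1. ¬(◇□¬(p → ¬p) → ¬(p → ¬p)), u
2. ◇□¬(p → ¬p), u
3. p → ¬p, u
4. ¬p, u
5. □¬(p → ¬p), v
6. ¬(p → ¬p), v
7. p, v
Accessibility: uRu, uRv, vRv
Complete open branch: countermodel on an S4-frame, so not valid in S4, nor in K, T (the same frame is also a K-frame and a T-frame).
S5-tableau for the negation ¬(◇□¬(p → ¬p) → ¬(p → ¬p)):
1. ¬(◇□¬(p → ¬p) → ¬(p → ¬p)), u
2. ◇□¬(p → ¬p), u
3. p → ¬p, u
4. ¬p, u
5. □¬(p → ¬p), v
6. ¬(p → ¬p), u
7. p, u
Accessibility: uRu, uRv, vRu, vRv
Branch closes: p and ¬p both at u.
Every branch closes (one shown): valid in S5.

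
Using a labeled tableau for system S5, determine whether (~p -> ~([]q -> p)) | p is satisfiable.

Satisfiable (open branch found)

1. (~p -> ~([]q -> p)) | p, u
2. p, u
Accessibility: uRu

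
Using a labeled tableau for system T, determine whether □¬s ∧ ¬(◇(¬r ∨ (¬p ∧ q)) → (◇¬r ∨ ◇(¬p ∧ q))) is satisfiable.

No, unsatisfiable

1. □¬s ∧ ¬(◇(¬r ∨ (¬p ∧ q)) → (◇¬r ∨ ◇(¬p ∧ q))), w0
2. □¬s, w0
3. ¬(◇(¬r ∨ (¬p ∧ q)) → (◇¬r ∨ ◇(¬p ∧ q))), w0
4. ◇(¬r ∨ (¬p ∧ q)), w0
5. ¬(◇¬r ∨ ◇(¬p ∧ q)), w0
6. ¬◇¬r, w0
7. ¬◇(¬p ∧ q), w0
8. ¬s, w0
9. r, w0
10. ¬(¬p ∧ q), w0
11. ¬q, w0
12. ¬r ∨ (¬p ∧ q), w1
13. ¬s, w1
14. r, w1
15. ¬(¬p ∧ q), w1
16. ¬p ∧ q, w1
17. ¬p, w1
18. q, w1
19. ¬q, w1
Accessibility: w0Rw0, w0Rw1, w1Rw1
Branch closes: q and ¬q both at w1.
All branches of the tableau close; one closing branch shown above.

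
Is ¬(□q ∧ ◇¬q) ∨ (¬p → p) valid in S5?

Yes, valid

Tableau for the negation ¬(¬(□q ∧ ◇¬q) ∨ (¬p → p)):
1. ¬(¬(□q ∧ ◇¬q) ∨ (¬p → p)), u
2. □q ∧ ◇¬q, u
3. ¬(¬p → p), u
4. □q, u
5. ◇¬q, u
6. ¬p, u
7. q, u
8. ¬q, v
9. q, v
Accessibility: uRu, uRv, vRu, vRv
Branch closes: q and ¬q both at v.
All branches of the negation close; one closing branch shown above.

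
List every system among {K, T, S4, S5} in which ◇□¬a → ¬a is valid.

S4-tableau for the negation ¬(◇□¬a → ¬a):
1. ¬(◇□¬a → ¬a), w0
2. ◇□¬a, w0
3. a, w0
4. □¬a, w1
5. ¬a, w1
Accessibility: w0Rw0, w0Rw1, w1Rw1
Complete open branch: countermodel on an S4-frame, so not valid in S4, nor in K, T (the same frame is also a K-frame and a T-frame).
S5-tableau for the negation ¬(◇□¬a → ¬a):
1. ¬(◇□¬a → ¬a), w0
2. ◇□¬a, w0
3. a, w0
4. □¬a, w1
5. ¬a, w0
Accessibility: w0Rw0, w0Rw1, w1Rw0, w1Rw1
Branch closes: a and ¬a both at w0.
Every branch closes (one shown): valid in S5.

S5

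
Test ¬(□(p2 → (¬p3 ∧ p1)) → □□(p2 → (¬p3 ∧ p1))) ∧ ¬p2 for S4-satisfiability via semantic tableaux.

1. ¬(□(p2 → (¬p3 ∧ p1)) → □□(p2 → (¬p3 ∧ p1))) ∧ ¬p2, u
2. ¬(□(p2 → (¬p3 ∧ p1)) → □□(p2 → (¬p3 ∧ p1))), u   [∧-rule on 1]
3. ¬p2, u   [∧-rule on 1]
4. □(p2 → (¬p3 ∧ p1)), u   [¬→-rule on 2]
5. ¬□□(p2 → (¬p3 ∧ p1)), u   [¬→-rule on 2]
6. p2 → (¬p3 ∧ p1), u   [□-rule on 4 via uRu]
7. ¬p3 ∧ p1, u   [→-rule on 6 (branches; this branch)]
8. ¬p3, u   [∧-rule on 7]
9. p1, u   [∧-rule on 7]
10. ¬□(p2 → (¬p3 ∧ p1)), v   [¬□-rule on 5: fresh world v, uRv]
11. p2 → (¬p3 ∧ p1), v   [□-rule on 4 via uRv]
12. ¬p3 ∧ p1, v   [→-rule on 11 (branches; this branch)]
13. ¬p3, v   [∧-rule on 12]
14. p1, v   [∧-rule on 12]
15. ¬(p2 → (¬p3 ∧ p1)), w   [¬□-rule on 10: fresh world w, vRw]
16. p2, w   [¬→-rule on 15]
17. ¬(¬p3 ∧ p1), w   [¬→-rule on 15]
18. p2 → (¬p3 ∧ p1), w   [□-rule on 4 via uRw]
19. ¬p1, w   [¬∧-rule on 17 (branches; this branch)]
20. ¬p3 ∧ p1, w   [→-rule on 18 (branches; this branch)]
21. ¬p3, w   [∧-rule on 20]
22. p1, w   [∧-rule on 20]
Accessibility: uRu, uRv, uRw, vRv, vRw, wRw
Branch closes: p1 and ¬p1 both at w.
(One branch shown.) All branches close.

Unsatisfiable (every branch closes)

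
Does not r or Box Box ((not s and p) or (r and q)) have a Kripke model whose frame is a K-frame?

1. not r or Box Box ((not s and p) or (r and q)), w0
2. Box Box ((not s and p) or (r and q)), w0   [or-rule on 1 (branches; this branch)]

Yes, satisfiable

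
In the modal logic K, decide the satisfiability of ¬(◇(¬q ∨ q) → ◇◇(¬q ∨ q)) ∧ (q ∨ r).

Satisfiable (open branch found)

1. ¬(◇(¬q ∨ q) → ◇◇(¬q ∨ q)) ∧ (q ∨ r), u
2. ¬(◇(¬q ∨ q) → ◇◇(¬q ∨ q)), u
3. q ∨ r, u
4. ◇(¬q ∨ q), u
5. ¬◇◇(¬q ∨ q), u
6. r, u
7. ¬q ∨ q, v
8. ¬◇(¬q ∨ q), v
9. q, v
Accessibility: uRv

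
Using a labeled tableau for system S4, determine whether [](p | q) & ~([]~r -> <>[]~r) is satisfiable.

Unsatisfiable (every branch closes)

1. [](p | q) & ~([]~r -> <>[]~r), 0
2. [](p | q), 0
3. ~([]~r -> <>[]~r), 0
4. []~r, 0
5. ~<>[]~r, 0
6. p | q, 0
7. ~r, 0
8. ~[]~r, 0
9. q, 0
10. r, 1
11. p | q, 1
12. ~r, 1
Accessibility: 0R0, 0R1, 1R1
Branch closes: r and ~r both at 1.
Every branch closes; the branch above is one of them.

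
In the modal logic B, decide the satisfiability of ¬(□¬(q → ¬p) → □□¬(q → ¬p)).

Satisfiable

1. ¬(□¬(q → ¬p) → □□¬(q → ¬p)), w0
2. □¬(q → ¬p), w0
3. ¬□□¬(q → ¬p), w0
4. ¬(q → ¬p), w0
5. q, w0
6. p, w0
7. ¬□¬(q → ¬p), w1
8. ¬(q → ¬p), w1
9. q, w1
10. p, w1
11. q → ¬p, w2
12. ¬p, w2
Accessibility: w0Rw0, w0Rw1, w1Rw0, w1Rw1, w1Rw2, w2Rw1, w2Rw2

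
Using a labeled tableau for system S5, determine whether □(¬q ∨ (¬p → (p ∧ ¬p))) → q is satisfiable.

1. □(¬q ∨ (¬p → (p ∧ ¬p))) → q, 0
2. q, 0   [→-rule on 1 (branches; this branch)]
Accessibility: 0R0

Satisfiable (open branch found)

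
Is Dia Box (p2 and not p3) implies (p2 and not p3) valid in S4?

Tableau for the negation not (Dia Box (p2 and not p3) implies (p2 and not p3)):
1. not (Dia Box (p2 and not p3) implies (p2 and not p3)), u
2. Dia Box (p2 and not p3), u
3. not (p2 and not p3), u
4. p3, u
5. Box (p2 and not p3), v
6. p2 and not p3, v
7. p2, v
8. not p3, v
Accessibility: uRu, uRv, vRv
The negation has an open branch (countermodel exists).

Invalid (countermodel exists)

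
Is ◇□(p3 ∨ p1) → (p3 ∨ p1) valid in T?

Tableau for the negation ¬(◇□(p3 ∨ p1) → (p3 ∨ p1)):
1. ¬(◇□(p3 ∨ p1) → (p3 ∨ p1)), w0
2. ◇□(p3 ∨ p1), w0
3. ¬(p3 ∨ p1), w0
4. ¬p3, w0
5. ¬p1, w0
6. □(p3 ∨ p1), w1
7. p3 ∨ p1, w1
8. p1, w1
Accessibility: w0Rw0, w0Rw1, w1Rw1
The negation has an open branch (countermodel exists).

Not valid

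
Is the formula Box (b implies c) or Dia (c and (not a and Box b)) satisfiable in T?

1. Box (b implies c) or Dia (c and (not a and Box b)), u
2. Dia (c and (not a and Box b)), u   [or-rule on 1 (branches; this branch)]
3. c and (not a and Box b), v   [Dia-rule on 2: fresh world v, uRv]
4. c, v   [and-rule on 3]
5. not a and Box b, v   [and-rule on 3]
6. not a, v   [and-rule on 5]
7. Box b, v   [and-rule on 5]
8. b, v   [Box-rule on 7 via vRv]
Accessibility: uRu, uRv, vRv

Yes, satisfiable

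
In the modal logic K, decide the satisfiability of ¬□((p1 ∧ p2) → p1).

Unsatisfiable (every branch closes)

1. ¬□((p1 ∧ p2) → p1), w0
2. ¬((p1 ∧ p2) → p1), w1
3. p1 ∧ p2, w1
4. ¬p1, w1
5. p1, w1
6. p2, w1
Accessibility: w0Rw1
Branch closes: p1 and ¬p1 both at w1.
All branches of the tableau close; one closing branch shown above.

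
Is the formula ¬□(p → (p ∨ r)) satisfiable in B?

Unsatisfiable

1. ¬□(p → (p ∨ r)), u
2. ¬(p → (p ∨ r)), v
3. p, v
4. ¬(p ∨ r), v
5. ¬p, v
6. ¬r, v
Accessibility: uRu, uRv, vRu, vRv
Branch closes: p and ¬p both at v.
(One branch shown.) All branches close.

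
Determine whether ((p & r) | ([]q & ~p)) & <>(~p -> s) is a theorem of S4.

Invalid (countermodel exists)

Tableau for the negation ~(((p & r) | ([]q & ~p)) & <>(~p -> s)):
1. ~(((p & r) | ([]q & ~p)) & <>(~p -> s)), u
2. ~<>(~p -> s), u   [~&-rule on 1 (branches; this branch)]
3. ~(~p -> s), u   [~<>-rule on 2 via uRu]
4. ~p, u   [~->-rule on 3]
5. ~s, u   [~->-rule on 3]
Accessibility: uRu
The negation has an open branch (countermodel exists).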